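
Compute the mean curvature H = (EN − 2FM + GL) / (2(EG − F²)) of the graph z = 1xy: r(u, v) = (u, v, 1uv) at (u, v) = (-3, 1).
H = 3*sqrt(11)/121

With E = v^2 + 1, F = u*v, G = u^2 + 1, L = 0, M = 1/sqrt(u^2 + v^2 + 1), N = 0, assemble
  H = (EN − 2FM + GL) / (2(EG − F²)) = -u*v/(u^2 + v^2 + 1)^(3/2).
At (u, v) = (-3, 1): H = 3*sqrt(11)/121.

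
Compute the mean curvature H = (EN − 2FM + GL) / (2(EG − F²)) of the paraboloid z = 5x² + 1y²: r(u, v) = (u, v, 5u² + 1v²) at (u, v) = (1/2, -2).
H = 37*sqrt(42)/588

With E = 100*u^2 + 1, F = 20*u*v, G = 4*v^2 + 1, L = 10/sqrt(100*u^2 + 4*v^2 + 1), M = 0, N = 2/sqrt(100*u^2 + 4*v^2 + 1), assemble
  H = (EN − 2FM + GL) / (2(EG − F²)) = 2*(50*u^2 + 10*v^2 + 3)/(100*u^2 + 4*v^2 + 1)^(3/2).
At (u, v) = (1/2, -2): H = 37*sqrt(42)/588.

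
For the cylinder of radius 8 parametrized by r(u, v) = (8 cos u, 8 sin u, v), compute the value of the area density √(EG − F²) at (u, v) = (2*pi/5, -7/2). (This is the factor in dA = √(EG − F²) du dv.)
√(EG − F²)|_{(2*pi/5, -7/2)} = 8

E = 64, F = 0, G = 1, so EG − F² = 64. Taking the positive square root: √(EG − F²) = 8. At (u, v) = (2*pi/5, -7/2): 8.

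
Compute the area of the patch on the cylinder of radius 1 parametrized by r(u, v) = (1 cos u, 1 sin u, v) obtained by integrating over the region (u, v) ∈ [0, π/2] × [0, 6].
Area = 3*pi

Area = ∫∫ √(EG − F²) du dv with √(EG − F²) = 1. Integrating over [0, π/2] × [0, 6] gives 3*pi.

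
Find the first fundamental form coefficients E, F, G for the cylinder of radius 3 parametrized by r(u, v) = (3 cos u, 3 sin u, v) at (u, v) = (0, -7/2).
E = 9;  F = 0;  G = 1

Partials: r_u = (-3*sin(u), 3*cos(u), 0), r_v = (0, 0, 1). As functions of (u, v):
  E = r_u · r_u = 9,
  F = r_u · r_v = 0,
  G = r_v · r_v = 1.
Evaluating at (u, v) = (0, -7/2): E = 9, F = 0, G = 1.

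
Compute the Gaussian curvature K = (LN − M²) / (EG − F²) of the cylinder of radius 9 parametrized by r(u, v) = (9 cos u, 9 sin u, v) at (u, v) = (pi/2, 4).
K = 0

Coefficients of the first fundamental form: E = 81, F = 0, G = 1.
Coefficients of the second fundamental form: L = -9, M = 0, N = 0.
Assemble K = (LN − M²)/(EG − F²) = 0. At (u, v) = (pi/2, 4): K = 0.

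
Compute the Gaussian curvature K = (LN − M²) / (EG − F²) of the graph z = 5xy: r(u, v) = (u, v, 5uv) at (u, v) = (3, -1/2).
K = -400/863041

Coefficients of the first fundamental form: E = 25*v^2 + 1, F = 25*u*v, G = 25*u^2 + 1.
Coefficients of the second fundamental form: L = 0, M = 5/sqrt(25*u^2 + 25*v^2 + 1), N = 0.
Assemble K = (LN − M²)/(EG − F²) = -25/(625*u^4 + 1250*u^2*v^2 + 50*u^2 + 625*v^4 + 50*v^2 + 1). At (u, v) = (3, -1/2): K = -400/863041.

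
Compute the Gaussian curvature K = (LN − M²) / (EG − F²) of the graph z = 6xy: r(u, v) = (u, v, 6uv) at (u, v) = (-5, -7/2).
K = -9/450241

Coefficients of the first fundamental form: E = 36*v^2 + 1, F = 36*u*v, G = 36*u^2 + 1.
Coefficients of the second fundamental form: L = 0, M = 6/sqrt(36*u^2 + 36*v^2 + 1), N = 0.
Assemble K = (LN − M²)/(EG − F²) = -36/(1296*u^4 + 2592*u^2*v^2 + 72*u^2 + 1296*v^4 + 72*v^2 + 1). At (u, v) = (-5, -7/2): K = -9/450241.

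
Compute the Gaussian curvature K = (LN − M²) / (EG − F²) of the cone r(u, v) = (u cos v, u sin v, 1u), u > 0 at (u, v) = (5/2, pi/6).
K = 0

Coefficients of the first fundamental form: E = 2, F = 0, G = u^2.
Coefficients of the second fundamental form: L = 0, M = 0, N = sqrt(2)*u^2/(2*Abs(u)).
Assemble K = (LN − M²)/(EG − F²) = 0. At (u, v) = (5/2, pi/6): K = 0.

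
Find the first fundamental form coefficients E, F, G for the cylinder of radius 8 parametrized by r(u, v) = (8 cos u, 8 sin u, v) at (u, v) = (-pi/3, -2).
E = 64;  F = 0;  G = 1

Partials: r_u = (-8*sin(u), 8*cos(u), 0), r_v = (0, 0, 1). As functions of (u, v):
  E = r_u · r_u = 64,
  F = r_u · r_v = 0,
  G = r_v · r_v = 1.
Evaluating at (u, v) = (-pi/3, -2): E = 64, F = 0, G = 1.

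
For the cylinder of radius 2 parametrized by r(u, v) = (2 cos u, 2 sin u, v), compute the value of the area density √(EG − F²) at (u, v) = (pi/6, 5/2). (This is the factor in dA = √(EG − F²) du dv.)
√(EG − F²)|_{(pi/6, 5/2)} = 2

E = 4, F = 0, G = 1, so EG − F² = 4. Taking the positive square root: √(EG − F²) = 2. At (u, v) = (pi/6, 5/2): 2.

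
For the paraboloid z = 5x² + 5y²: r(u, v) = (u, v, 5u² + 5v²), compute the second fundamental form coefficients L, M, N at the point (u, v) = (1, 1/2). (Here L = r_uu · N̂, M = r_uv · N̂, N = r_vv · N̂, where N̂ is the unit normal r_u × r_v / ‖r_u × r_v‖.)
L = 5*sqrt(14)/21;  M = 0;  N = 5*sqrt(14)/21

Compute the unit normal N̂(u, v) = (-10*u/sqrt(100*u^2 + 100*v^2 + 1), -10*v/sqrt(100*u^2 + 100*v^2 + 1), 1/sqrt(100*u^2 + 100*v^2 + 1)), and the second partials r_uu, r_uv, r_vv. Take dot products:
  L(u, v) = r_uu · N̂ = 10/sqrt(100*u^2 + 100*v^2 + 1),
  M(u, v) = r_uv · N̂ = 0,
  N(u, v) = r_vv · N̂ = 10/sqrt(100*u^2 + 100*v^2 + 1).
Evaluating at (u, v) = (1, 1/2):
  L = 5*sqrt(14)/21, M = 0, N = 5*sqrt(14)/21.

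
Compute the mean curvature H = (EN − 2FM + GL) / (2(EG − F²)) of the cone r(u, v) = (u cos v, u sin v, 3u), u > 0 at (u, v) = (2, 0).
H = 3*sqrt(10)/40

With E = 10, F = 0, G = u^2, L = 0, M = 0, N = 3*sqrt(10)*u^2/(10*Abs(u)), assemble
  H = (EN − 2FM + GL) / (2(EG − F²)) = 3*sqrt(10)/(20*Abs(u)).
At (u, v) = (2, 0): H = 3*sqrt(10)/40.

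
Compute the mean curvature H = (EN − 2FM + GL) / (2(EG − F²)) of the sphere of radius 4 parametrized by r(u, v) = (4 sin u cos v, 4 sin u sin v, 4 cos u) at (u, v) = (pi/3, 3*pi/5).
H = -1/4

With E = 16, F = 0, G = 16*sin(u)^2, L = -4*sin(u)/Abs(sin(u)), M = 0, N = -4*sin(u)^3/Abs(sin(u)), assemble
  H = (EN − 2FM + GL) / (2(EG − F²)) = -sin(u)/(4*Abs(sin(u))).
At (u, v) = (pi/3, 3*pi/5): H = -1/4.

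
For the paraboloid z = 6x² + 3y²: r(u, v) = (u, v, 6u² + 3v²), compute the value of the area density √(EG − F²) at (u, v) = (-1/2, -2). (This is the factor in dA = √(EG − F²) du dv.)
√(EG − F²)|_{(-1/2, -2)} = sqrt(181)

E = 144*u^2 + 1, F = 72*u*v, G = 36*v^2 + 1, so EG − F² = 144*u^2 + 36*v^2 + 1. Taking the positive square root: √(EG − F²) = sqrt(144*u^2 + 36*v^2 + 1). At (u, v) = (-1/2, -2): sqrt(181).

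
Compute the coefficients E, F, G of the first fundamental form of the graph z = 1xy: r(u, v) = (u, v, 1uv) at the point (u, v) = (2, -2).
E = 5;  F = -4;  G = 5

Partials: r_u = (1, 0, v), r_v = (0, 1, u). As functions of (u, v):
  E = r_u · r_u = v^2 + 1,
  F = r_u · r_v = u*v,
  G = r_v · r_v = u^2 + 1.
Evaluating at (u, v) = (2, -2): E = 5, F = -4, G = 5.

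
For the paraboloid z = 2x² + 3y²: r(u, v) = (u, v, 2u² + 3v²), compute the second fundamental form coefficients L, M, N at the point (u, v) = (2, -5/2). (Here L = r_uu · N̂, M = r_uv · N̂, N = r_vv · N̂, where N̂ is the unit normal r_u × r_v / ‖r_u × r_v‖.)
L = 2*sqrt(290)/145;  M = 0;  N = 3*sqrt(290)/145

Compute the unit normal N̂(u, v) = (-4*u/sqrt(16*u^2 + 36*v^2 + 1), -6*v/sqrt(16*u^2 + 36*v^2 + 1), 1/sqrt(16*u^2 + 36*v^2 + 1)), and the second partials r_uu, r_uv, r_vv. Take dot products:
  L(u, v) = r_uu · N̂ = 4/sqrt(16*u^2 + 36*v^2 + 1),
  M(u, v) = r_uv · N̂ = 0,
  N(u, v) = r_vv · N̂ = 6/sqrt(16*u^2 + 36*v^2 + 1).
Evaluating at (u, v) = (2, -5/2):
  L = 2*sqrt(290)/145, M = 0, N = 3*sqrt(290)/145.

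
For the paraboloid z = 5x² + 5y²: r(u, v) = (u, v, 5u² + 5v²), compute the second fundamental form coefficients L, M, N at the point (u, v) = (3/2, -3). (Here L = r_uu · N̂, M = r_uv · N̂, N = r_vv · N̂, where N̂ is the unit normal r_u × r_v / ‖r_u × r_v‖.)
L = 5*sqrt(1126)/563;  M = 0;  N = 5*sqrt(1126)/563

Compute the unit normal N̂(u, v) = (-10*u/sqrt(100*u^2 + 100*v^2 + 1), -10*v/sqrt(100*u^2 + 100*v^2 + 1), 1/sqrt(100*u^2 + 100*v^2 + 1)), and the second partials r_uu, r_uv, r_vv. Take dot products:
  L(u, v) = r_uu · N̂ = 10/sqrt(100*u^2 + 100*v^2 + 1),
  M(u, v) = r_uv · N̂ = 0,
  N(u, v) = r_vv · N̂ = 10/sqrt(100*u^2 + 100*v^2 + 1).
Evaluating at (u, v) = (3/2, -3):
  L = 5*sqrt(1126)/563, M = 0, N = 5*sqrt(1126)/563.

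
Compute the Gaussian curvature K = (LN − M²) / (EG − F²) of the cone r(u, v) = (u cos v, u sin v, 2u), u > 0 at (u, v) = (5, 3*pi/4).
K = 0

Coefficients of the first fundamental form: E = 5, F = 0, G = u^2.
Coefficients of the second fundamental form: L = 0, M = 0, N = 2*sqrt(5)*u^2/(5*Abs(u)).
Assemble K = (LN − M²)/(EG − F²) = 0. At (u, v) = (5, 3*pi/4): K = 0.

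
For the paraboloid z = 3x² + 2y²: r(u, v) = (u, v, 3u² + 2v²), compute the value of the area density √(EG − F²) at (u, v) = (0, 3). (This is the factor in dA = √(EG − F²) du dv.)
√(EG − F²)|_{(0, 3)} = sqrt(145)

E = 36*u^2 + 1, F = 24*u*v, G = 16*v^2 + 1, so EG − F² = 36*u^2 + 16*v^2 + 1. Taking the positive square root: √(EG − F²) = sqrt(36*u^2 + 16*v^2 + 1). At (u, v) = (0, 3): sqrt(145).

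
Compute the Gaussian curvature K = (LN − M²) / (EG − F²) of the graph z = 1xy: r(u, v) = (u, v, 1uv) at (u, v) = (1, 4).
K = -1/324

Coefficients of the first fundamental form: E = v^2 + 1, F = u*v, G = u^2 + 1.
Coefficients of the second fundamental form: L = 0, M = 1/sqrt(u^2 + v^2 + 1), N = 0.
Assemble K = (LN − M²)/(EG − F²) = 1/((u^2*v^2 - (u^2 + 1)*(v^2 + 1))*(u^2 + v^2 + 1)). At (u, v) = (1, 4): K = -1/324.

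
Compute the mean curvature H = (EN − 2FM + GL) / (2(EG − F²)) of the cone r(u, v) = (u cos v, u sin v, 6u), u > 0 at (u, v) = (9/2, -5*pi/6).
H = 2*sqrt(37)/111

With E = 37, F = 0, G = u^2, L = 0, M = 0, N = 6*sqrt(37)*u^2/(37*Abs(u)), assemble
  H = (EN − 2FM + GL) / (2(EG − F²)) = 3*sqrt(37)/(37*Abs(u)).
At (u, v) = (9/2, -5*pi/6): H = 2*sqrt(37)/111.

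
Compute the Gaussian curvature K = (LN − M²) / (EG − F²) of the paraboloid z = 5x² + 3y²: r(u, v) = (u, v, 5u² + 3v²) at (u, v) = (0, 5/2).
K = 15/12769

Coefficients of the first fundamental form: E = 100*u^2 + 1, F = 60*u*v, G = 36*v^2 + 1.
Coefficients of the second fundamental form: L = 10/sqrt(100*u^2 + 36*v^2 + 1), M = 0, N = 6/sqrt(100*u^2 + 36*v^2 + 1).
Assemble K = (LN − M²)/(EG − F²) = 60/(10000*u^4 + 7200*u^2*v^2 + 200*u^2 + 1296*v^4 + 72*v^2 + 1). At (u, v) = (0, 5/2): K = 15/12769.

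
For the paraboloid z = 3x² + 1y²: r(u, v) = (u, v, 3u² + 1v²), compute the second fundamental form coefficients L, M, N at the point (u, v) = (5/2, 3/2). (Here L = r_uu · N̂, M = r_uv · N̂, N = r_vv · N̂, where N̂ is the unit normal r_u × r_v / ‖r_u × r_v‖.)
L = 6*sqrt(235)/235;  M = 0;  N = 2*sqrt(235)/235

Compute the unit normal N̂(u, v) = (-6*u/sqrt(36*u^2 + 4*v^2 + 1), -2*v/sqrt(36*u^2 + 4*v^2 + 1), 1/sqrt(36*u^2 + 4*v^2 + 1)), and the second partials r_uu, r_uv, r_vv. Take dot products:
  L(u, v) = r_uu · N̂ = 6/sqrt(36*u^2 + 4*v^2 + 1),
  M(u, v) = r_uv · N̂ = 0,
  N(u, v) = r_vv · N̂ = 2/sqrt(36*u^2 + 4*v^2 + 1).
Evaluating at (u, v) = (5/2, 3/2):
  L = 6*sqrt(235)/235, M = 0, N = 2*sqrt(235)/235.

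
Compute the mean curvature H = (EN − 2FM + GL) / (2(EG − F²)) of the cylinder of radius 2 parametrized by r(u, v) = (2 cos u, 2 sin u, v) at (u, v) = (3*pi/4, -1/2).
H = -1/4

With E = 4, F = 0, G = 1, L = -2, M = 0, N = 0, assemble
  H = (EN − 2FM + GL) / (2(EG − F²)) = -1/4.
At (u, v) = (3*pi/4, -1/2): H = -1/4.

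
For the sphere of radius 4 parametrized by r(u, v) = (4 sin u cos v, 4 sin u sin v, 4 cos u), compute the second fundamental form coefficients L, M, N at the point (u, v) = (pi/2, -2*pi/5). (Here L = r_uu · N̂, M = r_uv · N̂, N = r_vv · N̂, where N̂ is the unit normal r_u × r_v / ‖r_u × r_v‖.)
L = -4;  M = 0;  N = -4

Compute the unit normal N̂(u, v) = (sin(u)^2*cos(v)/Abs(sin(u)), sin(u)^2*sin(v)/Abs(sin(u)), sin(2*u)/(2*Abs(sin(u)))), and the second partials r_uu, r_uv, r_vv. Take dot products:
  L(u, v) = r_uu · N̂ = -4*sin(u)/Abs(sin(u)),
  M(u, v) = r_uv · N̂ = 0,
  N(u, v) = r_vv · N̂ = -4*sin(u)^3/Abs(sin(u)).
Evaluating at (u, v) = (pi/2, -2*pi/5):
  L = -4, M = 0, N = -4.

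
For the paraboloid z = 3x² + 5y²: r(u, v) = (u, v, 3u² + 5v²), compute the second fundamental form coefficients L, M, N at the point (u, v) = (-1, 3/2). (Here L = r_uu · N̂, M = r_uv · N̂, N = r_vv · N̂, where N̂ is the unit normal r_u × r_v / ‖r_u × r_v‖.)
L = 3*sqrt(262)/131;  M = 0;  N = 5*sqrt(262)/131

Compute the unit normal N̂(u, v) = (-6*u/sqrt(36*u^2 + 100*v^2 + 1), -10*v/sqrt(36*u^2 + 100*v^2 + 1), 1/sqrt(36*u^2 + 100*v^2 + 1)), and the second partials r_uu, r_uv, r_vv. Take dot products:
  L(u, v) = r_uu · N̂ = 6/sqrt(36*u^2 + 100*v^2 + 1),
  M(u, v) = r_uv · N̂ = 0,
  N(u, v) = r_vv · N̂ = 10/sqrt(36*u^2 + 100*v^2 + 1).
Evaluating at (u, v) = (-1, 3/2):
  L = 3*sqrt(262)/131, M = 0, N = 5*sqrt(262)/131.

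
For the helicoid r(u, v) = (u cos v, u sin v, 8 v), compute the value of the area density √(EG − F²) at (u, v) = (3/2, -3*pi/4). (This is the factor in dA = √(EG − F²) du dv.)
√(EG − F²)|_{(3/2, -3*pi/4)} = sqrt(265)/2

E = 1, F = 0, G = u^2 + 64, so EG − F² = u^2 + 64. Taking the positive square root: √(EG − F²) = sqrt(u^2 + 64). At (u, v) = (3/2, -3*pi/4): sqrt(265)/2.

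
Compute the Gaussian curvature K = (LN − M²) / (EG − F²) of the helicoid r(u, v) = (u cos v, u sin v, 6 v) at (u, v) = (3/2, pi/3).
K = -64/2601

Coefficients of the first fundamental form: E = 1, F = 0, G = u^2 + 36.
Coefficients of the second fundamental form: L = 0, M = -6/sqrt(u^2 + 36), N = 0.
Assemble K = (LN − M²)/(EG − F²) = -36/(u^2 + 36)^2. At (u, v) = (3/2, pi/3): K = -64/2601.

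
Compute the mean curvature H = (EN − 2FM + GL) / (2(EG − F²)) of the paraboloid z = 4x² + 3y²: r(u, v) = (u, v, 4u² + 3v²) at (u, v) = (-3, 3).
H = 3031*sqrt(901)/811801

With E = 64*u^2 + 1, F = 48*u*v, G = 36*v^2 + 1, L = 8/sqrt(64*u^2 + 36*v^2 + 1), M = 0, N = 6/sqrt(64*u^2 + 36*v^2 + 1), assemble
  H = (EN − 2FM + GL) / (2(EG − F²)) = (192*u^2 + 144*v^2 + 7)/(64*u^2 + 36*v^2 + 1)^(3/2).
At (u, v) = (-3, 3): H = 3031*sqrt(901)/811801.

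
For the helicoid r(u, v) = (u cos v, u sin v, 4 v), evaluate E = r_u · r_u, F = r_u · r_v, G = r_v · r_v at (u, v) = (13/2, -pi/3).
E = 1;  F = 0;  G = 233/4

Partials: r_u = (cos(v), sin(v), 0), r_v = (-u*sin(v), u*cos(v), 4). As functions of (u, v):
  E = r_u · r_u = 1,
  F = r_u · r_v = 0,
  G = r_v · r_v = u^2 + 16.
Evaluating at (u, v) = (13/2, -pi/3): E = 1, F = 0, G = 233/4.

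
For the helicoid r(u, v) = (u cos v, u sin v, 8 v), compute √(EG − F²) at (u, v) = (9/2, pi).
√(EG − F²)|_{(9/2, pi)} = sqrt(337)/2

E = 1, F = 0, G = u^2 + 64; EG − F² = u^2 + 64; √(EG − F²) = sqrt(u^2 + 64). At the given point: sqrt(337)/2.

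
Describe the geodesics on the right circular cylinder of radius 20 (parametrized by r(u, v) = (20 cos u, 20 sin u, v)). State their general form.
The cylinder is flat (K = 0) and locally isometric to the plane via the development (u, v) ↦ (20 u, v). Geodesics are the pre-images of straight lines: circles (v constant), vertical lines (u constant), and helices (v = c · u + d) for constants c, d.

A right cylinder has E = 20², F = 0, G = 1, so EG − F² = 20², and L = −20, M = N = 0, giving K = (LN − M²)/(EG − F²) = 0 everywhere. A flat surface is locally isometric to the Euclidean plane via the map (u, v) ↦ (20 u, v). Straight lines in the (x̃, ỹ) plane pull back to: (a) horizontal circles (v = const), (b) vertical generators (u = const), and (c) helices (20 u tan θ = v, i.e. v = c · u + d).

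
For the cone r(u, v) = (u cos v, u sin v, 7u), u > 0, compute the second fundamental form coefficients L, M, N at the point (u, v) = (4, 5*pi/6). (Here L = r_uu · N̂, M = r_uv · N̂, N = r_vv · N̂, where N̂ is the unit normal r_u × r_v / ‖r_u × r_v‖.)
L = 0;  M = 0;  N = 14*sqrt(2)/5

Compute the unit normal N̂(u, v) = (-7*sqrt(2)*u*cos(v)/(10*Abs(u)), -7*sqrt(2)*u*sin(v)/(10*Abs(u)), sqrt(2)*u/(10*Abs(u))), and the second partials r_uu, r_uv, r_vv. Take dot products:
  L(u, v) = r_uu · N̂ = 0,
  M(u, v) = r_uv · N̂ = 0,
  N(u, v) = r_vv · N̂ = 7*sqrt(2)*u^2/(10*Abs(u)).
Evaluating at (u, v) = (4, 5*pi/6):
  L = 0, M = 0, N = 14*sqrt(2)/5.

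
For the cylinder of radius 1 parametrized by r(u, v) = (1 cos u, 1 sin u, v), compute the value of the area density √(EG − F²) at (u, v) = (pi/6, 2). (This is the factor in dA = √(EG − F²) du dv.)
√(EG − F²)|_{(pi/6, 2)} = 1

E = 1, F = 0, G = 1, so EG − F² = 1. Taking the positive square root: √(EG − F²) = 1. At (u, v) = (pi/6, 2): 1.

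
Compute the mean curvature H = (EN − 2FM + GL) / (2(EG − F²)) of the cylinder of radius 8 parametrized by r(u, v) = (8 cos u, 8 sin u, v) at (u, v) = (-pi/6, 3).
H = -1/16

With E = 64, F = 0, G = 1, L = -8, M = 0, N = 0, assemble
  H = (EN − 2FM + GL) / (2(EG − F²)) = -1/16.
At (u, v) = (-pi/6, 3): H = -1/16.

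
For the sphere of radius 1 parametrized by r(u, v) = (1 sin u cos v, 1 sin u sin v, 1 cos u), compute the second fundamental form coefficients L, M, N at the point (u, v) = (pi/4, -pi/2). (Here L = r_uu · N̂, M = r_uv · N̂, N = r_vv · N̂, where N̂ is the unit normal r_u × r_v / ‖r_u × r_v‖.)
L = -1;  M = 0;  N = -1/2

Compute the unit normal N̂(u, v) = (sin(u)^2*cos(v)/Abs(sin(u)), sin(u)^2*sin(v)/Abs(sin(u)), sin(2*u)/(2*Abs(sin(u)))), and the second partials r_uu, r_uv, r_vv. Take dot products:
  L(u, v) = r_uu · N̂ = -sin(u)/Abs(sin(u)),
  M(u, v) = r_uv · N̂ = 0,
  N(u, v) = r_vv · N̂ = -sin(u)^3/Abs(sin(u)).
Evaluating at (u, v) = (pi/4, -pi/2):
  L = -1, M = 0, N = -1/2.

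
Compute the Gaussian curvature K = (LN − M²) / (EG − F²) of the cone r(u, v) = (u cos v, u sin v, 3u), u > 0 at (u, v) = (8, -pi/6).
K = 0

Coefficients of the first fundamental form: E = 10, F = 0, G = u^2.
Coefficients of the second fundamental form: L = 0, M = 0, N = 3*sqrt(10)*u^2/(10*Abs(u)).
Assemble K = (LN − M²)/(EG − F²) = 0. At (u, v) = (8, -pi/6): K = 0.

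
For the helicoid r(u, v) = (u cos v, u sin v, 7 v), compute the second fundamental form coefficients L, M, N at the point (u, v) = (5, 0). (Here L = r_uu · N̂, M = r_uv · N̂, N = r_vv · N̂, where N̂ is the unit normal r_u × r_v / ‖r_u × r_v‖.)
L = 0;  M = -7*sqrt(74)/74;  N = 0

Compute the unit normal N̂(u, v) = (7*sin(v)/sqrt(u^2 + 49), -7*cos(v)/sqrt(u^2 + 49), u/sqrt(u^2 + 49)), and the second partials r_uu, r_uv, r_vv. Take dot products:
  L(u, v) = r_uu · N̂ = 0,
  M(u, v) = r_uv · N̂ = -7/sqrt(u^2 + 49),
  N(u, v) = r_vv · N̂ = 0.
Evaluating at (u, v) = (5, 0):
  L = 0, M = -7*sqrt(74)/74, N = 0.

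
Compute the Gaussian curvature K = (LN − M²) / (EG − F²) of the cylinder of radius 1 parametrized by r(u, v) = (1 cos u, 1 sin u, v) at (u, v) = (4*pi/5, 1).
K = 0

Coefficients of the first fundamental form: E = 1, F = 0, G = 1.
Coefficients of the second fundamental form: L = -1, M = 0, N = 0.
Assemble K = (LN − M²)/(EG − F²) = 0. At (u, v) = (4*pi/5, 1): K = 0.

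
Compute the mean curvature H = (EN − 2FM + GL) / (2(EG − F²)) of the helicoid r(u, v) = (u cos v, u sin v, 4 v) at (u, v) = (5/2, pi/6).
H = 0

With E = 1, F = 0, G = u^2 + 16, L = 0, M = -4/sqrt(u^2 + 16), N = 0, assemble
  H = (EN − 2FM + GL) / (2(EG − F²)) = 0.
At (u, v) = (5/2, pi/6): H = 0.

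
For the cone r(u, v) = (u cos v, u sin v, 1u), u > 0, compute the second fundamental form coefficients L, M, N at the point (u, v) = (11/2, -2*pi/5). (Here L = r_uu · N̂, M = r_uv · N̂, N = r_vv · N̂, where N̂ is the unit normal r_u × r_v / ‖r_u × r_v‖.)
L = 0;  M = 0;  N = 11*sqrt(2)/4

Compute the unit normal N̂(u, v) = (-sqrt(2)*u*cos(v)/(2*Abs(u)), -sqrt(2)*u*sin(v)/(2*Abs(u)), sqrt(2)*u/(2*Abs(u))), and the second partials r_uu, r_uv, r_vv. Take dot products:
  L(u, v) = r_uu · N̂ = 0,
  M(u, v) = r_uv · N̂ = 0,
  N(u, v) = r_vv · N̂ = sqrt(2)*u^2/(2*Abs(u)).
Evaluating at (u, v) = (11/2, -2*pi/5):
  L = 0, M = 0, N = 11*sqrt(2)/4.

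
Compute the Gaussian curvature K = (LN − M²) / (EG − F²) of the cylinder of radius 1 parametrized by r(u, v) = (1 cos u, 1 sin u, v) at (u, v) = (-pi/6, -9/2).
K = 0

Coefficients of the first fundamental form: E = 1, F = 0, G = 1.
Coefficients of the second fundamental form: L = -1, M = 0, N = 0.
Assemble K = (LN − M²)/(EG − F²) = 0. At (u, v) = (-pi/6, -9/2): K = 0.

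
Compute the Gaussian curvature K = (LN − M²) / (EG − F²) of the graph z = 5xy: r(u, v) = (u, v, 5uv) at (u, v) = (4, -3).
K = -25/391876

Coefficients of the first fundamental form: E = 25*v^2 + 1, F = 25*u*v, G = 25*u^2 + 1.
Coefficients of the second fundamental form: L = 0, M = 5/sqrt(25*u^2 + 25*v^2 + 1), N = 0.
Assemble K = (LN − M²)/(EG − F²) = -25/(625*u^4 + 1250*u^2*v^2 + 50*u^2 + 625*v^4 + 50*v^2 + 1). At (u, v) = (4, -3): K = -25/391876.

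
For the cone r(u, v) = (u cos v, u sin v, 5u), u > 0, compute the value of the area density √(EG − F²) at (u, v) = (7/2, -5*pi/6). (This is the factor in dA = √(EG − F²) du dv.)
√(EG − F²)|_{(7/2, -5*pi/6)} = 7*sqrt(26)/2

E = 26, F = 0, G = u^2, so EG − F² = 26*u^2. Taking the positive square root: √(EG − F²) = sqrt(26)*Abs(u). At (u, v) = (7/2, -5*pi/6): 7*sqrt(26)/2.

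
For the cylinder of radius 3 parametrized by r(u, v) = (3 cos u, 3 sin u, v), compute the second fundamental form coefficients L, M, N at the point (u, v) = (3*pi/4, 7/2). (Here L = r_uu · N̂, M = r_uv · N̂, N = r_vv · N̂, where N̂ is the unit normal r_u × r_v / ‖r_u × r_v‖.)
L = -3;  M = 0;  N = 0

Compute the unit normal N̂(u, v) = (cos(u), sin(u), 0), and the second partials r_uu, r_uv, r_vv. Take dot products:
  L(u, v) = r_uu · N̂ = -3,
  M(u, v) = r_uv · N̂ = 0,
  N(u, v) = r_vv · N̂ = 0.
Evaluating at (u, v) = (3*pi/4, 7/2):
  L = -3, M = 0, N = 0.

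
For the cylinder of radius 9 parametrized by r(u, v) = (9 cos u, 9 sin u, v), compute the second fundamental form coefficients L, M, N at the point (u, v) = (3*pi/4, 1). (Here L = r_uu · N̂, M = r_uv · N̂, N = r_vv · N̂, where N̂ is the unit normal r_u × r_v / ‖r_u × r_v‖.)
L = -9;  M = 0;  N = 0

Compute the unit normal N̂(u, v) = (cos(u), sin(u), 0), and the second partials r_uu, r_uv, r_vv. Take dot products:
  L(u, v) = r_uu · N̂ = -9,
  M(u, v) = r_uv · N̂ = 0,
  N(u, v) = r_vv · N̂ = 0.
Evaluating at (u, v) = (3*pi/4, 1):
  L = -9, M = 0, N = 0.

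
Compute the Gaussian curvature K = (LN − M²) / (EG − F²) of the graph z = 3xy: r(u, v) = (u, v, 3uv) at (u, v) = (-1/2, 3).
K = -144/113569

Coefficients of the first fundamental form: E = 9*v^2 + 1, F = 9*u*v, G = 9*u^2 + 1.
Coefficients of the second fundamental form: L = 0, M = 3/sqrt(9*u^2 + 9*v^2 + 1), N = 0.
Assemble K = (LN − M²)/(EG − F²) = -9/(81*u^4 + 162*u^2*v^2 + 18*u^2 + 81*v^4 + 18*v^2 + 1). At (u, v) = (-1/2, 3): K = -144/113569.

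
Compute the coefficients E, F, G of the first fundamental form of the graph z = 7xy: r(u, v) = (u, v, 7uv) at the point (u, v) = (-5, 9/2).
E = 3973/4;  F = -2205/2;  G = 1226

Partials: r_u = (1, 0, 7*v), r_v = (0, 1, 7*u). As functions of (u, v):
  E = r_u · r_u = 49*v^2 + 1,
  F = r_u · r_v = 49*u*v,
  G = r_v · r_v = 49*u^2 + 1.
Evaluating at (u, v) = (-5, 9/2): E = 3973/4, F = -2205/2, G = 1226.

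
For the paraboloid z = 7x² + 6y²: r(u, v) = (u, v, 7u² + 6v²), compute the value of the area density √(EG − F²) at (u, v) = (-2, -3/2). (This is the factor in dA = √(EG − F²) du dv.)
√(EG − F²)|_{(-2, -3/2)} = sqrt(1109)

E = 196*u^2 + 1, F = 168*u*v, G = 144*v^2 + 1, so EG − F² = 196*u^2 + 144*v^2 + 1. Taking the positive square root: √(EG − F²) = sqrt(196*u^2 + 144*v^2 + 1). At (u, v) = (-2, -3/2): sqrt(1109).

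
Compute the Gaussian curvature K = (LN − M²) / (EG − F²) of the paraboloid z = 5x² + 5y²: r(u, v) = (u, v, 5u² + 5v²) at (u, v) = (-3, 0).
K = 100/811801

Coefficients of the first fundamental form: E = 100*u^2 + 1, F = 100*u*v, G = 100*v^2 + 1.
Coefficients of the second fundamental form: L = 10/sqrt(100*u^2 + 100*v^2 + 1), M = 0, N = 10/sqrt(100*u^2 + 100*v^2 + 1).
Assemble K = (LN − M²)/(EG − F²) = 100/(10000*u^4 + 20000*u^2*v^2 + 200*u^2 + 10000*v^4 + 200*v^2 + 1). At (u, v) = (-3, 0): K = 100/811801.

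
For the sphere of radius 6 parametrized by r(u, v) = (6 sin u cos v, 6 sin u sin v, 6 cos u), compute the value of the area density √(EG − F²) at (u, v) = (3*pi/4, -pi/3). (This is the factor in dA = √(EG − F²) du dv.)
√(EG − F²)|_{(3*pi/4, -pi/3)} = 18*sqrt(2)

E = 36, F = 0, G = 36*sin(u)^2, so EG − F² = 1296*sin(u)^2. Taking the positive square root: √(EG − F²) = 36*Abs(sin(u)). At (u, v) = (3*pi/4, -pi/3): 18*sqrt(2).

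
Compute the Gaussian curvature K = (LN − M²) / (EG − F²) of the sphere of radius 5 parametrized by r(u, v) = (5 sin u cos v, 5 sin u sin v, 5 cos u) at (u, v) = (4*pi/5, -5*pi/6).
K = 1/25

Coefficients of the first fundamental form: E = 25, F = 0, G = 25*sin(u)^2.
Coefficients of the second fundamental form: L = -5*sin(u)/Abs(sin(u)), M = 0, N = -5*sin(u)^3/Abs(sin(u)).
Assemble K = (LN − M²)/(EG − F²) = 1/25. At (u, v) = (4*pi/5, -5*pi/6): K = 1/25.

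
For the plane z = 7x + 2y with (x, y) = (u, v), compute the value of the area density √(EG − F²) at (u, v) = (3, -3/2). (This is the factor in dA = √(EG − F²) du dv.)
√(EG − F²)|_{(3, -3/2)} = 3*sqrt(6)

E = 50, F = 14, G = 5, so EG − F² = 54. Taking the positive square root: √(EG − F²) = 3*sqrt(6). At (u, v) = (3, -3/2): 3*sqrt(6).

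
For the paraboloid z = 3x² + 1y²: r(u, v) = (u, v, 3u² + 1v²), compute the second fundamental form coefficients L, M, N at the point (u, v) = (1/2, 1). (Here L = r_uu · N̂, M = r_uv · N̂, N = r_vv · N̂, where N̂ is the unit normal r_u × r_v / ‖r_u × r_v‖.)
L = 3*sqrt(14)/7;  M = 0;  N = sqrt(14)/7

Compute the unit normal N̂(u, v) = (-6*u/sqrt(36*u^2 + 4*v^2 + 1), -2*v/sqrt(36*u^2 + 4*v^2 + 1), 1/sqrt(36*u^2 + 4*v^2 + 1)), and the second partials r_uu, r_uv, r_vv. Take dot products:
  L(u, v) = r_uu · N̂ = 6/sqrt(36*u^2 + 4*v^2 + 1),
  M(u, v) = r_uv · N̂ = 0,
  N(u, v) = r_vv · N̂ = 2/sqrt(36*u^2 + 4*v^2 + 1).
Evaluating at (u, v) = (1/2, 1):
  L = 3*sqrt(14)/7, M = 0, N = sqrt(14)/7.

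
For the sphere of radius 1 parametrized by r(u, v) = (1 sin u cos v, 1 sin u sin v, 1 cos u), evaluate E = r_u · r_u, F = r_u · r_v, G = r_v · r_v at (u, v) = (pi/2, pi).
E = 1;  F = 0;  G = 1

Partials: r_u = (cos(u)*cos(v), sin(v)*cos(u), -sin(u)), r_v = (-sin(u)*sin(v), sin(u)*cos(v), 0). As functions of (u, v):
  E = r_u · r_u = 1,
  F = r_u · r_v = 0,
  G = r_v · r_v = sin(u)^2.
Evaluating at (u, v) = (pi/2, pi): E = 1, F = 0, G = 1.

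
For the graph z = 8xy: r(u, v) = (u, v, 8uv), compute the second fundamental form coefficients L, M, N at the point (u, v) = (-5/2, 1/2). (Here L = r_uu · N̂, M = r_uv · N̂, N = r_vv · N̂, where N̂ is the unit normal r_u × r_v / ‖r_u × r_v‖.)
L = 0;  M = 8*sqrt(417)/417;  N = 0

Compute the unit normal N̂(u, v) = (-8*v/sqrt(64*u^2 + 64*v^2 + 1), -8*u/sqrt(64*u^2 + 64*v^2 + 1), 1/sqrt(64*u^2 + 64*v^2 + 1)), and the second partials r_uu, r_uv, r_vv. Take dot products:
  L(u, v) = r_uu · N̂ = 0,
  M(u, v) = r_uv · N̂ = 8/sqrt(64*u^2 + 64*v^2 + 1),
  N(u, v) = r_vv · N̂ = 0.
Evaluating at (u, v) = (-5/2, 1/2):
  L = 0, M = 8*sqrt(417)/417, N = 0.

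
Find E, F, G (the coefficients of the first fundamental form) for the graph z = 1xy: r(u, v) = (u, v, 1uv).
E = v^2 + 1;  F = u*v;  G = u^2 + 1

Compute partials: r_u = (1, 0, v), r_v = (0, 1, u). Then
  E = r_u · r_u = v^2 + 1,
  F = r_u · r_v = u*v,
  G = r_v · r_v = u^2 + 1.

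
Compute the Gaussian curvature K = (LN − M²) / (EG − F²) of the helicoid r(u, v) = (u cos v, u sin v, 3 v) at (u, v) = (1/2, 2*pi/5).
K = -144/1369

Coefficients of the first fundamental form: E = 1, F = 0, G = u^2 + 9.
Coefficients of the second fundamental form: L = 0, M = -3/sqrt(u^2 + 9), N = 0.
Assemble K = (LN − M²)/(EG − F²) = -9/(u^2 + 9)^2. At (u, v) = (1/2, 2*pi/5): K = -144/1369.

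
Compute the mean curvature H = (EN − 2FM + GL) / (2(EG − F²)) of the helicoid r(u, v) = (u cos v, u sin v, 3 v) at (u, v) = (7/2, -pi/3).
H = 0

With E = 1, F = 0, G = u^2 + 9, L = 0, M = -3/sqrt(u^2 + 9), N = 0, assemble
  H = (EN − 2FM + GL) / (2(EG − F²)) = 0.
At (u, v) = (7/2, -pi/3): H = 0.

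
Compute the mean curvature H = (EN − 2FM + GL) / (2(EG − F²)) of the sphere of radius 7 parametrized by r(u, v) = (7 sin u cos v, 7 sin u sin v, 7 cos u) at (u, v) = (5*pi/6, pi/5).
H = -1/7

With E = 49, F = 0, G = 49*sin(u)^2, L = -7*sin(u)/Abs(sin(u)), M = 0, N = -7*sin(u)^3/Abs(sin(u)), assemble
  H = (EN − 2FM + GL) / (2(EG − F²)) = -sin(u)/(7*Abs(sin(u))).
At (u, v) = (5*pi/6, pi/5): H = -1/7.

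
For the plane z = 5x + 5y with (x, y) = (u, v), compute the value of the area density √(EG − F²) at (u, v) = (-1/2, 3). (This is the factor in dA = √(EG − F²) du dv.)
√(EG − F²)|_{(-1/2, 3)} = sqrt(51)

E = 26, F = 25, G = 26, so EG − F² = 51. Taking the positive square root: √(EG − F²) = sqrt(51). At (u, v) = (-1/2, 3): sqrt(51).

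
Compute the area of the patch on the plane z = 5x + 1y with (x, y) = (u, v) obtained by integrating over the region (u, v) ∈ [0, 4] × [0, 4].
Area = 48*sqrt(3)

Area = ∫∫ √(EG − F²) du dv with √(EG − F²) = 3*sqrt(3). Integrating over [0, 4] × [0, 4] gives 48*sqrt(3).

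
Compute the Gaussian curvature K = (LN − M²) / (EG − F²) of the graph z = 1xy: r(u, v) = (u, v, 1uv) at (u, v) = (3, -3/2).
K = -16/2401

Coefficients of the first fundamental form: E = v^2 + 1, F = u*v, G = u^2 + 1.
Coefficients of the second fundamental form: L = 0, M = 1/sqrt(u^2 + v^2 + 1), N = 0.
Assemble K = (LN − M²)/(EG − F²) = 1/((u^2*v^2 - (u^2 + 1)*(v^2 + 1))*(u^2 + v^2 + 1)). At (u, v) = (3, -3/2): K = -16/2401.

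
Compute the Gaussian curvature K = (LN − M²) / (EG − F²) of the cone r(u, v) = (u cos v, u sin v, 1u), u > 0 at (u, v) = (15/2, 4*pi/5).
K = 0

Coefficients of the first fundamental form: E = 2, F = 0, G = u^2.
Coefficients of the second fundamental form: L = 0, M = 0, N = sqrt(2)*u^2/(2*Abs(u)).
Assemble K = (LN − M²)/(EG − F²) = 0. At (u, v) = (15/2, 4*pi/5): K = 0.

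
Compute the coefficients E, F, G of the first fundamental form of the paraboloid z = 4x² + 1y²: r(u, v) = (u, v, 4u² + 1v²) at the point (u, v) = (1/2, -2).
E = 17;  F = -16;  G = 17

Partials: r_u = (1, 0, 8*u), r_v = (0, 1, 2*v). As functions of (u, v):
  E = r_u · r_u = 64*u^2 + 1,
  F = r_u · r_v = 16*u*v,
  G = r_v · r_v = 4*v^2 + 1.
Evaluating at (u, v) = (1/2, -2): E = 17, F = -16, G = 17.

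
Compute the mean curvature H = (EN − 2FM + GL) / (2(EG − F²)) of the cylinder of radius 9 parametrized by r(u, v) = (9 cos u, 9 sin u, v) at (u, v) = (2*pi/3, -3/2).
H = -1/18

With E = 81, F = 0, G = 1, L = -9, M = 0, N = 0, assemble
  H = (EN − 2FM + GL) / (2(EG − F²)) = -1/18.
At (u, v) = (2*pi/3, -3/2): H = -1/18.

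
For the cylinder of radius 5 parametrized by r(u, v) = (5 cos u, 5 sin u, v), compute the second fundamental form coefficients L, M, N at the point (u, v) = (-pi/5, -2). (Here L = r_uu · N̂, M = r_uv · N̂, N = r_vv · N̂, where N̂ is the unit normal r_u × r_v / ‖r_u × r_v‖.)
L = -5;  M = 0;  N = 0

Compute the unit normal N̂(u, v) = (cos(u), sin(u), 0), and the second partials r_uu, r_uv, r_vv. Take dot products:
  L(u, v) = r_uu · N̂ = -5,
  M(u, v) = r_uv · N̂ = 0,
  N(u, v) = r_vv · N̂ = 0.
Evaluating at (u, v) = (-pi/5, -2):
  L = -5, M = 0, N = 0.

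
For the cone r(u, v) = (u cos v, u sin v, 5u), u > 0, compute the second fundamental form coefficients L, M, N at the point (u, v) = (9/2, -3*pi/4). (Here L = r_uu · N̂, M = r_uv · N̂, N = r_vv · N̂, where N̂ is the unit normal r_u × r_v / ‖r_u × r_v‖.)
L = 0;  M = 0;  N = 45*sqrt(26)/52

Compute the unit normal N̂(u, v) = (-5*sqrt(26)*u*cos(v)/(26*Abs(u)), -5*sqrt(26)*u*sin(v)/(26*Abs(u)), sqrt(26)*u/(26*Abs(u))), and the second partials r_uu, r_uv, r_vv. Take dot products:
  L(u, v) = r_uu · N̂ = 0,
  M(u, v) = r_uv · N̂ = 0,
  N(u, v) = r_vv · N̂ = 5*sqrt(26)*u^2/(26*Abs(u)).
Evaluating at (u, v) = (9/2, -3*pi/4):
  L = 0, M = 0, N = 45*sqrt(26)/52.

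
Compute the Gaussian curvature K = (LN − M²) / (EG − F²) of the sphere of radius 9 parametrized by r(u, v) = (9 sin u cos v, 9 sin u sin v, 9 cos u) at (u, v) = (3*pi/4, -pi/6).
K = 1/81

Coefficients of the first fundamental form: E = 81, F = 0, G = 81*sin(u)^2.
Coefficients of the second fundamental form: L = -9*sin(u)/Abs(sin(u)), M = 0, N = -9*sin(u)^3/Abs(sin(u)).
Assemble K = (LN − M²)/(EG − F²) = 1/81. At (u, v) = (3*pi/4, -pi/6): K = 1/81.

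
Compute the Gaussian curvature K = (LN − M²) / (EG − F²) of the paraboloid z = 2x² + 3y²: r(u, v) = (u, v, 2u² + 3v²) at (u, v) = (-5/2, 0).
K = 24/10201

Coefficients of the first fundamental form: E = 16*u^2 + 1, F = 24*u*v, G = 36*v^2 + 1.
Coefficients of the second fundamental form: L = 4/sqrt(16*u^2 + 36*v^2 + 1), M = 0, N = 6/sqrt(16*u^2 + 36*v^2 + 1).
Assemble K = (LN − M²)/(EG − F²) = 24/(256*u^4 + 1152*u^2*v^2 + 32*u^2 + 1296*v^4 + 72*v^2 + 1). At (u, v) = (-5/2, 0): K = 24/10201.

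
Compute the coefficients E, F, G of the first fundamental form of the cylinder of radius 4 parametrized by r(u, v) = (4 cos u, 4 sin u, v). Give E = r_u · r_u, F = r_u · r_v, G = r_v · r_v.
E = 16;  F = 0;  G = 1

Compute partials: r_u = (-4*sin(u), 4*cos(u), 0), r_v = (0, 0, 1). Then
  E = r_u · r_u = 16,
  F = r_u · r_v = 0,
  G = r_v · r_v = 1.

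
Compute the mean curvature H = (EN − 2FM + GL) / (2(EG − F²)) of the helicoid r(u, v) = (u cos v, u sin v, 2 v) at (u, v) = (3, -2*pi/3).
H = 0

With E = 1, F = 0, G = u^2 + 4, L = 0, M = -2/sqrt(u^2 + 4), N = 0, assemble
  H = (EN − 2FM + GL) / (2(EG − F²)) = 0.
At (u, v) = (3, -2*pi/3): H = 0.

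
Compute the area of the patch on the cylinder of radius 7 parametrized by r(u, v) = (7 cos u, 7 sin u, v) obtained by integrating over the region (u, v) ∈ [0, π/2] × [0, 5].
Area = 35*pi/2

Area = ∫∫ √(EG − F²) du dv with √(EG − F²) = 7. Integrating over [0, π/2] × [0, 5] gives 35*pi/2.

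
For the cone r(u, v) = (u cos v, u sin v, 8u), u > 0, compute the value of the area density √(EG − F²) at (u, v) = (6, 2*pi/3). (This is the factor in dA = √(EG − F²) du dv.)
√(EG − F²)|_{(6, 2*pi/3)} = 6*sqrt(65)

E = 65, F = 0, G = u^2, so EG − F² = 65*u^2. Taking the positive square root: √(EG − F²) = sqrt(65)*Abs(u). At (u, v) = (6, 2*pi/3): 6*sqrt(65).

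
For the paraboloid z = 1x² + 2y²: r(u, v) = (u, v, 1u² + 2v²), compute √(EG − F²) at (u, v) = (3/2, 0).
√(EG − F²)|_{(3/2, 0)} = sqrt(10)

E = 4*u^2 + 1, F = 8*u*v, G = 16*v^2 + 1; EG − F² = 4*u^2 + 16*v^2 + 1; √(EG − F²) = sqrt(4*u^2 + 16*v^2 + 1). At the given point: sqrt(10).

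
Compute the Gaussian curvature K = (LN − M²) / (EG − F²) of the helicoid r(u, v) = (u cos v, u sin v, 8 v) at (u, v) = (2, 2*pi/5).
K = -4/289

Coefficients of the first fundamental form: E = 1, F = 0, G = u^2 + 64.
Coefficients of the second fundamental form: L = 0, M = -8/sqrt(u^2 + 64), N = 0.
Assemble K = (LN − M²)/(EG − F²) = -64/(u^2 + 64)^2. At (u, v) = (2, 2*pi/5): K = -4/289.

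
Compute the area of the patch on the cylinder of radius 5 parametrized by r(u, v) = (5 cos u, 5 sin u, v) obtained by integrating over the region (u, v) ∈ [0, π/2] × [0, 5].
Area = 25*pi/2

Area = ∫∫ √(EG − F²) du dv with √(EG − F²) = 5. Integrating over [0, π/2] × [0, 5] gives 25*pi/2.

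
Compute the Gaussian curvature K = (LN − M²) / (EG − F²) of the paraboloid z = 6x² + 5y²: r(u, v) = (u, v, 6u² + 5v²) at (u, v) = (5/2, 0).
K = 120/811801

Coefficients of the first fundamental form: E = 144*u^2 + 1, F = 120*u*v, G = 100*v^2 + 1.
Coefficients of the second fundamental form: L = 12/sqrt(144*u^2 + 100*v^2 + 1), M = 0, N = 10/sqrt(144*u^2 + 100*v^2 + 1).
Assemble K = (LN − M²)/(EG − F²) = 120/(20736*u^4 + 28800*u^2*v^2 + 288*u^2 + 10000*v^4 + 200*v^2 + 1). At (u, v) = (5/2, 0): K = 120/811801.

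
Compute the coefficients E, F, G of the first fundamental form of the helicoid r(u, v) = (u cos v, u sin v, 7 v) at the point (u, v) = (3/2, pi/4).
E = 1;  F = 0;  G = 205/4

Partials: r_u = (cos(v), sin(v), 0), r_v = (-u*sin(v), u*cos(v), 7). As functions of (u, v):
  E = r_u · r_u = 1,
  F = r_u · r_v = 0,
  G = r_v · r_v = u^2 + 49.
Evaluating at (u, v) = (3/2, pi/4): E = 1, F = 0, G = 205/4.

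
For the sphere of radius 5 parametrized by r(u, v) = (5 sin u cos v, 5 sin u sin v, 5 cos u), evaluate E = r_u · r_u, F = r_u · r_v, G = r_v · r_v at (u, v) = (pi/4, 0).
E = 25;  F = 0;  G = 25/2

Partials: r_u = (5*cos(u)*cos(v), 5*sin(v)*cos(u), -5*sin(u)), r_v = (-5*sin(u)*sin(v), 5*sin(u)*cos(v), 0). As functions of (u, v):
  E = r_u · r_u = 25,
  F = r_u · r_v = 0,
  G = r_v · r_v = 25*sin(u)^2.
Evaluating at (u, v) = (pi/4, 0): E = 25, F = 0, G = 25/2.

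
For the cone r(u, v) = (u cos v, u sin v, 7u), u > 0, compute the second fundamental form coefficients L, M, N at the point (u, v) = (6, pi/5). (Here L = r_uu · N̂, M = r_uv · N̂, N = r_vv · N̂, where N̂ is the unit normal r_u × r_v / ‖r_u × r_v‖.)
L = 0;  M = 0;  N = 21*sqrt(2)/5

Compute the unit normal N̂(u, v) = (-7*sqrt(2)*u*cos(v)/(10*Abs(u)), -7*sqrt(2)*u*sin(v)/(10*Abs(u)), sqrt(2)*u/(10*Abs(u))), and the second partials r_uu, r_uv, r_vv. Take dot products:
  L(u, v) = r_uu · N̂ = 0,
  M(u, v) = r_uv · N̂ = 0,
  N(u, v) = r_vv · N̂ = 7*sqrt(2)*u^2/(10*Abs(u)).
Evaluating at (u, v) = (6, pi/5):
  L = 0, M = 0, N = 21*sqrt(2)/5.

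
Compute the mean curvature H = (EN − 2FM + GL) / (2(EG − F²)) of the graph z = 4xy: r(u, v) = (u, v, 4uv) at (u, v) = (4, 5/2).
H = -640*sqrt(357)/127449

With E = 16*v^2 + 1, F = 16*u*v, G = 16*u^2 + 1, L = 0, M = 4/sqrt(16*u^2 + 16*v^2 + 1), N = 0, assemble
  H = (EN − 2FM + GL) / (2(EG − F²)) = -64*u*v/(16*u^2 + 16*v^2 + 1)^(3/2).
At (u, v) = (4, 5/2): H = -640*sqrt(357)/127449.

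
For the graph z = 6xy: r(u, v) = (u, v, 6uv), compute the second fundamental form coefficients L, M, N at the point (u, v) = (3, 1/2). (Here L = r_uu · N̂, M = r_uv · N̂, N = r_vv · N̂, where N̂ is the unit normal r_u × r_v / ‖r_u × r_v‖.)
L = 0;  M = 3*sqrt(334)/167;  N = 0

Compute the unit normal N̂(u, v) = (-6*v/sqrt(36*u^2 + 36*v^2 + 1), -6*u/sqrt(36*u^2 + 36*v^2 + 1), 1/sqrt(36*u^2 + 36*v^2 + 1)), and the second partials r_uu, r_uv, r_vv. Take dot products:
  L(u, v) = r_uu · N̂ = 0,
  M(u, v) = r_uv · N̂ = 6/sqrt(36*u^2 + 36*v^2 + 1),
  N(u, v) = r_vv · N̂ = 0.
Evaluating at (u, v) = (3, 1/2):
  L = 0, M = 3*sqrt(334)/167, N = 0.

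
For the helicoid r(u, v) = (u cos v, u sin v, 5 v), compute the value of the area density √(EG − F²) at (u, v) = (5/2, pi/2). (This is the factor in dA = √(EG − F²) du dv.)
√(EG − F²)|_{(5/2, pi/2)} = 5*sqrt(5)/2

E = 1, F = 0, G = u^2 + 25, so EG − F² = u^2 + 25. Taking the positive square root: √(EG − F²) = sqrt(u^2 + 25). At (u, v) = (5/2, pi/2): 5*sqrt(5)/2.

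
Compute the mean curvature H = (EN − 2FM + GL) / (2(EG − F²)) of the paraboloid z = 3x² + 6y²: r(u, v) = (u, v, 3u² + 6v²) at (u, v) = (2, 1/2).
H = 981*sqrt(181)/32761

With E = 36*u^2 + 1, F = 72*u*v, G = 144*v^2 + 1, L = 6/sqrt(36*u^2 + 144*v^2 + 1), M = 0, N = 12/sqrt(36*u^2 + 144*v^2 + 1), assemble
  H = (EN − 2FM + GL) / (2(EG − F²)) = 9*(24*u^2 + 48*v^2 + 1)/(36*u^2 + 144*v^2 + 1)^(3/2).
At (u, v) = (2, 1/2): H = 981*sqrt(181)/32761.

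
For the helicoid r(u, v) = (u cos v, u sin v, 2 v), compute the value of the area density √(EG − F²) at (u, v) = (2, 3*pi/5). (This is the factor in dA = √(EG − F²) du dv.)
√(EG − F²)|_{(2, 3*pi/5)} = 2*sqrt(2)

E = 1, F = 0, G = u^2 + 4, so EG − F² = u^2 + 4. Taking the positive square root: √(EG − F²) = sqrt(u^2 + 4). At (u, v) = (2, 3*pi/5): 2*sqrt(2).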